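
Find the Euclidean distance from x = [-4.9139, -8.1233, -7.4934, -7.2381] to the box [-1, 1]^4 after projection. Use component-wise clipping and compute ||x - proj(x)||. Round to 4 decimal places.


Project each component onto [-1, 1].
clip(-4.9139) = -1.0, clip(-8.1233) = -1.0, clip(-7.4934) = -1.0, clip(-7.2381) = -1.0
Projection = [-1.0, -1.0, -1.0, -1.0]
Squared diffs: [15.3186, 50.7414, 42.1642, 38.9139]
Distance = sqrt(147.1381) = 12.1301


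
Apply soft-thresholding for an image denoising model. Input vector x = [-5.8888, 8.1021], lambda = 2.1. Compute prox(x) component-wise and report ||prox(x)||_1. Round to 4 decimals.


Soft-thresholding with lambda = 2.1:
prox(-5.8888) = sign(-5.8888)*max(|-5.8888| - 2.1, 0) = -3.7888
prox(8.1021) = sign(8.1021)*max(|8.1021| - 2.1, 0) = 6.0021
prox(x) = [-3.7888, 6.0021]
||prox(x)||_1 = 3.7888 + 6.0021 = 9.7909


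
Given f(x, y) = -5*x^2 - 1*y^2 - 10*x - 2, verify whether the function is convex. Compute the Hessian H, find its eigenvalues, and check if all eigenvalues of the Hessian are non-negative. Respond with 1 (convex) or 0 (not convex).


The Hessian of f(x,y) = -5*x^2 - 1*y^2 - 10*x - 2 is:
H = [[-10, 0], [0, -2]]
Trace = -10 - 2 = -12
Determinant = -10*-2 - (0)^2 = 20
Discriminant = (-12)^2 - 4*20 = 64.0
Eigenvalues: lambda_1 = -10.0, lambda_2 = -2.0
The function is not convex.

0


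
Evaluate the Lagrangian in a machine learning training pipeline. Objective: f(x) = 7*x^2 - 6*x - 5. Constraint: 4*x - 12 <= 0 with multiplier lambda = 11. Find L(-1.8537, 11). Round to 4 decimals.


Step 1: Evaluate f(x).
f(-1.8537) = 7*(-1.8537)^2 - 6*(-1.8537) - 5 = 30.1756
Step 2: Evaluate g(x).
g(-1.8537) = 4*-1.8537 - 12 = -19.4148
Step 3: Compute Lagrangian.
L = 30.1756 + 11*-19.4148 = -183.3872


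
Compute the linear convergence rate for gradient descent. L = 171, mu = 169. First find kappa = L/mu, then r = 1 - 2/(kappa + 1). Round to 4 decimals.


Step 1: Compute the condition number.
kappa = L/mu = 171/169 = 1.0118
Step 2: Compute the convergence rate.
r = 1 - 2/(kappa + 1) = 1 - 2*mu/(L + mu) = (L - mu)/(L + mu) = 2/340 = 0.0059


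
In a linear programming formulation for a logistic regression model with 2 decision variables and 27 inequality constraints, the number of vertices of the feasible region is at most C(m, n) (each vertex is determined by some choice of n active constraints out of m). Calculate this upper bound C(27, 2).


Each vertex corresponds to some choice of n active constraints out of m, so the number of vertices is at most C(m, n) = m! / (n!(m-n)!).
m = 27, n = 2
Numerator: 27 * 26
Denominator: 2! = 2
C(27, 2) = 351


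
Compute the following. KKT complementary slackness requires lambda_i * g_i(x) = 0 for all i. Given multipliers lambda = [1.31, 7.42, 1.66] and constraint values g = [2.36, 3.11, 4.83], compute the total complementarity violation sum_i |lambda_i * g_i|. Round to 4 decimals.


KKT complementary slackness check:
lambda_1 * g_1 = 1.31 * 2.36 = 3.0916
lambda_2 * g_2 = 7.42 * 3.11 = 23.0762
lambda_3 * g_3 = 1.66 * 4.83 = 8.0178
Total violation = 3.0916 + 23.0762 + 8.0178 = 34.1856


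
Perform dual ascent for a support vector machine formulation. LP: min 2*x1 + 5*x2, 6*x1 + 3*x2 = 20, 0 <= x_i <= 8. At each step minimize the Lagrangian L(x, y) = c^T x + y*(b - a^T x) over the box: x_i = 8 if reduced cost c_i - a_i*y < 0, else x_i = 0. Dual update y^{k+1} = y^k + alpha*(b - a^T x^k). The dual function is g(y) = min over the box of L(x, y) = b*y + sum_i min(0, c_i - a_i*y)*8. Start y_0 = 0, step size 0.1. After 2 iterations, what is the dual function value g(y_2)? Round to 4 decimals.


Dual ascent for LP: min 2*x1 + 5*x2, 6*x1 + 3*x2 = 20, 0 <= x_i <= 8
Step 1: y^k = 0.0, reduced costs: (2.0, 5.0)
  x^k = (0.0, 0.0), subgradient = b - a^T x = 20.0
  y^{k+1} = 0.0 + 0.1*20.0 = 2.0
Step 2: y^k = 2.0, reduced costs: (-10.0, -1.0)
  x^k = (8.0, 8.0), subgradient = b - a^T x = -52.0
  y^{k+1} = 2.0 + 0.1*-52.0 = -3.2
Dual objective at y_2 = -3.2: reduced costs (21.2, 14.6), box minimizer x = (0.0, 0.0)
g(y_2) = b*y + (c1 - a1*y)*x1 + (c2 - a2*y)*x2 = 20*(-3.2) + 21.2*0.0 + 14.6*0.0 = -64.0 + 0.0 + 0.0 = -64.0


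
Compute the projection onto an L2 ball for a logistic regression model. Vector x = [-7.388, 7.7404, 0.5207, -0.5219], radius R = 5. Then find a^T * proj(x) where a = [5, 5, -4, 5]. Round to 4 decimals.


Step 1: Compute ||x|| (intermediates to 6 decimals).
||x|| = sqrt((-7.388)^2 + 7.7404^2 + 0.5207^2 + (-0.5219)^2) = 10.725663
Step 2: Project.
Since ||x|| > R, scale = R/||x|| = 5/10.725663 = 0.466172, proj(x) = scale * x
proj(x) = [-3.444079, 3.608358, 0.242736, -0.243295]
Step 3: Dot product.
a^T * proj(x) = 5*(-3.444079) + 5*3.608358 - 4*0.242736 + 5*(-0.243295) = -1.366


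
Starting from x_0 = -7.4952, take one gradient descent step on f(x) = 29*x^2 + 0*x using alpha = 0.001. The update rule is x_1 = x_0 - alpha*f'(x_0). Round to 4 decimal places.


We compute the gradient at x_0 and apply the update.
f'(x) = 58*x + 0
f'(-7.4952) = 58*-7.4952 + 0 = -434.7216
x_1 = -7.4952 - 0.001*-434.7216 = -7.0605


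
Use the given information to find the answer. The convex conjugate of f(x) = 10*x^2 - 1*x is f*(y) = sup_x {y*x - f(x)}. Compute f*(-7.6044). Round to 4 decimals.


f*(y) = sup_x {y*x - a*x^2 - b*x} = sup_x {(y-b)*x - a*x^2}
FOC: (y - b) - 2a*x = 0 => x* = (y - b)/(2a)
x* = (-7.6044 + 1)/(2*10) = -0.3302
f*(-7.6044) = (y-b)^2/(4a) = (-7.6044 + 1)^2/(4*10)
= 43.6181/40 = 1.0905


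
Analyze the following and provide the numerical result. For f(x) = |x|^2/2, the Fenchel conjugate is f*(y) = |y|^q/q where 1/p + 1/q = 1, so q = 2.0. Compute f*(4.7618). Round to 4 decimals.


The conjugate exponent q satisfies 1/p + 1/q = 1.
p = 2, so q = 2/(2 - 1) = 2.0
|y|^q = 4.7618^2.0 = 22.6747
f*(4.7618) = 22.6747 / 2.0 = 11.3374


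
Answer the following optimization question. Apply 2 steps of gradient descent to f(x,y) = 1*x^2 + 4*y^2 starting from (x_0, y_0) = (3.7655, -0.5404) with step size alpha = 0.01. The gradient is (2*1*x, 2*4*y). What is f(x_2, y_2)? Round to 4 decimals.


Gradient descent on f(x,y) = 1*x^2 + 4*y^2.
Starting point: (3.7655, -0.5404), alpha = 0.01
Step 1: grad_x = 2*1*3.7655 = 7.531, grad_y = 2*4*-0.5404 = -4.3232
  x_1 = 3.7655 - 0.01*7.531 = 3.6902
  y_1 = -0.5404 - 0.01*-4.3232 = -0.4972
Step 2: grad_x = 2*1*3.6902 = 7.3804, grad_y = 2*4*-0.4972 = -3.9773
  x_2 = 3.6902 - 0.01*7.3804 = 3.6164
  y_2 = -0.4972 - 0.01*-3.9773 = -0.4574
f(3.6164, -0.4574) = 1*3.6164^2 + 4*(-0.4574)^2 = 13.9151


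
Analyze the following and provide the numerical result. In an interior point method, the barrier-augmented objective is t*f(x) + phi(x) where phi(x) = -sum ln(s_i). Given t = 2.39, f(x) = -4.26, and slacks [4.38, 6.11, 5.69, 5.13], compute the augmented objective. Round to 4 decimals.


Step 1: Compute log-barrier.
ln values: [1.477, 1.8099, 1.7387, 1.6351]
phi = -(1.477 + 1.8099 + 1.7387 + 1.6351) = -6.6608
Step 2: Compute augmented objective.
t*f(x) = 2.39*-4.26 = -10.1814
Total = -10.1814 - 6.6608 = -16.8422


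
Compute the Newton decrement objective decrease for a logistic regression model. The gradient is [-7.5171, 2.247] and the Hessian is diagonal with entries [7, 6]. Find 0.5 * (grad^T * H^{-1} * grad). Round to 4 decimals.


Step 1: H is diagonal, so H^(-1) * g = [-1.0739, 0.3745].
Step 2: g^T H^(-1) g = sum_i g_i^2 / H_ii
  = (-7.5171)^2/7 + (2.247)^2/6
  = 8.0724 + 0.8415 = 8.9139
Step 3: Objective decrease = 0.5 * g^T H^(-1) g = 4.457


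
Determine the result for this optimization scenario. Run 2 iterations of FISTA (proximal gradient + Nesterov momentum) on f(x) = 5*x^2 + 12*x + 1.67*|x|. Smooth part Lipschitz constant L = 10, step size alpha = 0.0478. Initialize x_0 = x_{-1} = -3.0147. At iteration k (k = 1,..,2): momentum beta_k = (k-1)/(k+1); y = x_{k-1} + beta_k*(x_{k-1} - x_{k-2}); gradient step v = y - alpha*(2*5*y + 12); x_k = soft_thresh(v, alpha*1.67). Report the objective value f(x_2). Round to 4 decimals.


FISTA on f(x) = 5*x^2 + 12*x + 1.67*|x|
L = 10, alpha = 0.0478
Iteration 1: beta = 0.0, y = -3.0147 + 0.0*(-3.0147 + 3.0147) = -3.0147
  grad(y) = -18.147, v = y - alpha*grad = -2.1473
  prox(v) = soft_thresh(-2.1473, 0.0798) = -2.0674
Iteration 2: beta = 0.3333, y = -2.0674 + 0.3333*(-2.0674 + 3.0147) = -1.7517
  grad(y) = -5.517, v = y - alpha*grad = -1.488
  prox(v) = soft_thresh(-1.488, 0.0798) = -1.4082
f(x_2) = 5*(-1.4082)^2 + 12*(-1.4082) + 1.67*|-1.4082| = -4.6317


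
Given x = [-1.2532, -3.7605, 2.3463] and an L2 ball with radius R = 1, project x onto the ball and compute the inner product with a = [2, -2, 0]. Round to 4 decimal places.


Step 1: Compute ||x|| (intermediates to 6 decimals).
||x|| = sqrt((-1.2532)^2 + (-3.7605)^2 + 2.3463^2) = 4.606191
Step 2: Project.
Since ||x|| > R, scale = R/||x|| = 1/4.606191 = 0.217099, proj(x) = scale * x
proj(x) = [-0.272068, -0.816401, 0.509379]
Step 3: Dot product.
a^T * proj(x) = 2*(-0.272068) - 2*(-0.816401) + 0*0.509379 = 1.0887


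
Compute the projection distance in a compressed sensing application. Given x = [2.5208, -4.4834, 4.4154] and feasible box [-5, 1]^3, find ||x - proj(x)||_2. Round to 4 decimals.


Project each component onto [-5, 1].
clip(2.5208) = 1.0, clip(-4.4834) = -4.4834, clip(4.4154) = 1.0
Projection = [1.0, -4.4834, 1.0]
Squared diffs: [2.3128, 0.0, 11.665]
Distance = sqrt(13.9778) = 3.7387


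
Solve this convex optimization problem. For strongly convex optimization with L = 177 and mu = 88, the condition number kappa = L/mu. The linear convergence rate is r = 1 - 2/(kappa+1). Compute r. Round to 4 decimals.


Step 1: Compute the condition number.
kappa = L/mu = 177/88 = 2.0114
Step 2: Compute the convergence rate.
r = 1 - 2/(kappa + 1) = 1 - 2*mu/(L + mu) = (L - mu)/(L + mu) = 89/265 = 0.3358


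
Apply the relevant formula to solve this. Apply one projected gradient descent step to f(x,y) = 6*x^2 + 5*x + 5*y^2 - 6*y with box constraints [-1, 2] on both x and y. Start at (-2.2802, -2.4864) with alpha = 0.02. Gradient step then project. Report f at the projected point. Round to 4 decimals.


Step 1: Compute gradient at (-2.2802, -2.4864).
grad_x = 2*6*-2.2802 + 5 = -22.3624
grad_y = 2*5*-2.4864 - 6 = -30.864
Step 2: Gradient step.
x_raw = -2.2802 - 0.02*-22.3624 = -1.833
y_raw = -2.4864 - 0.02*-30.864 = -1.8691
Step 3: Project onto [-1, 2].
x_proj = clip(-1.833) = -1.0
y_proj = clip(-1.8691) = -1.0
Step 4: Evaluate f.
f(-1.0, -1.0) = 12.0


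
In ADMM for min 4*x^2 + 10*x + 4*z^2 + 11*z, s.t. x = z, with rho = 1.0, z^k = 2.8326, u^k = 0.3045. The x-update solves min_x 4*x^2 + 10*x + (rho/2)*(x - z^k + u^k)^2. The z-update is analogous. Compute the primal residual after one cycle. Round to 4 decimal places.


ADMM iteration with rho = 1.0, z^k = 2.8326, u^k = 0.3045
Step 1: x-update.
Minimize 4*x^2 + 10*x + (1.0/2)*(x - 2.8326 + 0.3045)^2
FOC: (2*4 + 1.0)*x = -10 + 1.0*(2.8326 - 0.3045)
x^{k+1} = -0.8302
Step 2: z-update.
Minimize 4*z^2 + 11*z + (1.0/2)*(-0.8302 - z + 0.3045)^2
FOC: (2*4 + 1.0)*z = -11 + 1.0*(-0.8302 + 0.3045)
z^{k+1} = -1.2806
Step 3: u-update.
u^{k+1} = 0.3045 - 0.8302 + 1.2806 = 0.7549
Step 4: Primal residual = |-0.8302 + 1.2806| = 0.4504


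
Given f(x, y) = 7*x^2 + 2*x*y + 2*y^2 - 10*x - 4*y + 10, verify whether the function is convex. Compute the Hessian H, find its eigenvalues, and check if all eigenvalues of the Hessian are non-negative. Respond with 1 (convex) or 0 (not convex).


The Hessian of f(x,y) = 7*x^2 + 2*x*y + 2*y^2 - 10*x - 4*y + 10 is:
H = [[14, 2], [2, 4]]
Trace = 14 + 4 = 18
Determinant = 14*4 - (2)^2 = 52
Discriminant = (18)^2 - 4*52 = 116.0
Eigenvalues: lambda_1 = 3.6148, lambda_2 = 14.3852
The function is convex.

1


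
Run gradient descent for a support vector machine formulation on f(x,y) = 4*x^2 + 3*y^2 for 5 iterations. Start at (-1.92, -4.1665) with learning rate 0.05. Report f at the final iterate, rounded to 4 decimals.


Gradient descent on f(x,y) = 4*x^2 + 3*y^2.
Starting point: (-1.92, -4.1665), alpha = 0.05
Step 1: grad_x = 2*4*-1.92 = -15.36, grad_y = 2*3*-4.1665 = -24.999
  x_1 = -1.92 - 0.05*-15.36 = -1.152
  y_1 = -4.1665 - 0.05*-24.999 = -2.9166
Step 2: grad_x = 2*4*-1.152 = -9.216, grad_y = 2*3*-2.9166 = -17.4993
  x_2 = -1.152 - 0.05*-9.216 = -0.6912
  y_2 = -2.9166 - 0.05*-17.4993 = -2.0416
Step 3: grad_x = 2*4*-0.6912 = -5.5296, grad_y = 2*3*-2.0416 = -12.2495
  x_3 = -0.6912 - 0.05*-5.5296 = -0.4147
  y_3 = -2.0416 - 0.05*-12.2495 = -1.4291
Step 4: grad_x = 2*4*-0.4147 = -3.3178, grad_y = 2*3*-1.4291 = -8.5747
  x_4 = -0.4147 - 0.05*-3.3178 = -0.2488
  y_4 = -1.4291 - 0.05*-8.5747 = -1.0004
Step 5: grad_x = 2*4*-0.2488 = -1.9907, grad_y = 2*3*-1.0004 = -6.0023
  x_5 = -0.2488 - 0.05*-1.9907 = -0.1493
  y_5 = -1.0004 - 0.05*-6.0023 = -0.7003
f(-0.1493, -0.7003) = 4*(-0.1493)^2 + 3*(-0.7003)^2 = 1.5603


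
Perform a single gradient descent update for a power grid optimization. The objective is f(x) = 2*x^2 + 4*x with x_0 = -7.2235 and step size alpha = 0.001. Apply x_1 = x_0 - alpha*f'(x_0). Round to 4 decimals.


We compute the gradient at x_0 and apply the update.
f'(x) = 4*x + 4
f'(-7.2235) = 4*-7.2235 + 4 = -24.894
x_1 = -7.2235 - 0.001*-24.894 = -7.1986


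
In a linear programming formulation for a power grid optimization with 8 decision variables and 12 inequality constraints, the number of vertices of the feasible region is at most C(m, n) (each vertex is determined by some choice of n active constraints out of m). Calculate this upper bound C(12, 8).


Each vertex corresponds to some choice of n active constraints out of m, so the number of vertices is at most C(m, n) = m! / (n!(m-n)!).
m = 12, n = 8
Numerator: 12 * 11 * 10 * 9 * 8 * 7 * 6 * 5
Denominator: 8! = 40320
C(12, 8) = 495


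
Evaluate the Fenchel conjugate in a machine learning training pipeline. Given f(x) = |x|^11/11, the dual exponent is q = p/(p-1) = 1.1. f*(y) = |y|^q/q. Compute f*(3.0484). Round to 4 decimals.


The conjugate exponent q satisfies 1/p + 1/q = 1.
p = 11, so q = 11/(11 - 1) = 1.1
|y|^q = 3.0484^1.1 = 3.4078
f*(3.0484) = 3.4078 / 1.1 = 3.098


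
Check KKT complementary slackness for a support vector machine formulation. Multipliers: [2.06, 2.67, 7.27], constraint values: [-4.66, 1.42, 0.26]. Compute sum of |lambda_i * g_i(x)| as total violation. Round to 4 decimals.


KKT complementary slackness check:
lambda_1 * g_1 = 2.06 * -4.66 = -9.5996
lambda_2 * g_2 = 2.67 * 1.42 = 3.7914
lambda_3 * g_3 = 7.27 * 0.26 = 1.8902
Total violation = 9.5996 + 3.7914 + 1.8902 = 15.2812


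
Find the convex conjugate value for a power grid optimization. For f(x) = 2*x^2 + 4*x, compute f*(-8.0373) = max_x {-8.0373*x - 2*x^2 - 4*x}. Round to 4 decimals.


f*(y) = sup_x {y*x - a*x^2 - b*x} = sup_x {(y-b)*x - a*x^2}
FOC: (y - b) - 2a*x = 0 => x* = (y - b)/(2a)
x* = (-8.0373 - 4)/(2*2) = -3.0093
f*(-8.0373) = (y-b)^2/(4a) = (-8.0373 - 4)^2/(4*2)
= 144.8966/8 = 18.1121


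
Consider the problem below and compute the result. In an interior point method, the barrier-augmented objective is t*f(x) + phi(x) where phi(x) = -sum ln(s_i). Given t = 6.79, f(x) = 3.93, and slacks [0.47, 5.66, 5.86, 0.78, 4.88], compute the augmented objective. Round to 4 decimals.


Step 1: Compute log-barrier.
ln values: [-0.755, 1.7334, 1.7681, -0.2485, 1.5851]
phi = -(-0.755 + 1.7334 + 1.7681 - 0.2485 + 1.5851) = -4.0832
Step 2: Compute augmented objective.
t*f(x) = 6.79*3.93 = 26.6847
Total = 26.6847 - 4.0832 = 22.6015


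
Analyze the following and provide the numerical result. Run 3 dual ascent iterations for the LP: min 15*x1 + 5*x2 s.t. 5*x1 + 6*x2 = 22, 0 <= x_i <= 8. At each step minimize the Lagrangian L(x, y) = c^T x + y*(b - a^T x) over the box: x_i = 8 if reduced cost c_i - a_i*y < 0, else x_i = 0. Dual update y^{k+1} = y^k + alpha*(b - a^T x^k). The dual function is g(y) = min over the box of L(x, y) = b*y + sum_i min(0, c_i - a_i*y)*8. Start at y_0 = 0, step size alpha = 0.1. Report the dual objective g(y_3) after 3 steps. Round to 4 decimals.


Dual ascent for LP: min 15*x1 + 5*x2, 5*x1 + 6*x2 = 22, 0 <= x_i <= 8
Step 1: y^k = 0.0, reduced costs: (15.0, 5.0)
  x^k = (0.0, 0.0), subgradient = b - a^T x = 22.0
  y^{k+1} = 0.0 + 0.1*22.0 = 2.2
Step 2: y^k = 2.2, reduced costs: (4.0, -8.2)
  x^k = (0.0, 8.0), subgradient = b - a^T x = -26.0
  y^{k+1} = 2.2 + 0.1*-26.0 = -0.4
Step 3: y^k = -0.4, reduced costs: (17.0, 7.4)
  x^k = (0.0, 0.0), subgradient = b - a^T x = 22.0
  y^{k+1} = -0.4 + 0.1*22.0 = 1.8
Dual objective at y_3 = 1.8: reduced costs (6.0, -5.8), box minimizer x = (0.0, 8.0)
g(y_3) = b*y + (c1 - a1*y)*x1 + (c2 - a2*y)*x2 = 22*1.8 + 6.0*0.0 + (-5.8)*8.0 = 39.6 + 0.0 - 46.4 = -6.8


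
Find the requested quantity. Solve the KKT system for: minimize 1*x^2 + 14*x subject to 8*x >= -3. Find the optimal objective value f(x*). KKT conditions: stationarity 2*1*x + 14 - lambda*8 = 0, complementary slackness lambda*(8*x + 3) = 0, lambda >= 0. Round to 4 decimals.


Step 1: Try lambda = 0 (constraint inactive).
x_unc = -14/(2*1) = -7.0
Check: 8*-7.0 = -56.0 < -3 -- violated!
Step 2: Constraint must be active: 8*x = -3
x* = -3/8 = -0.375
lambda = (2*1*(-0.375) + 14)/8 = 1.6563
Step 3: Compute optimal value.
f(x*) = 1*(-0.375)^2 + 14*(-0.375) = -5.1094


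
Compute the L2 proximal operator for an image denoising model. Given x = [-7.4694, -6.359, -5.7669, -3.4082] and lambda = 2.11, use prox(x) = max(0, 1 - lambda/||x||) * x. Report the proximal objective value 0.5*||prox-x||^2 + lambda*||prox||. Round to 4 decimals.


Step 1: Compute ||x||.
||x|| = 11.8786
Step 2: Compute scaling factor.
scale = max(0, 1 - 2.11/11.8786) = 0.8224
Step 3: prox(x) = [-6.1426, -5.2295, -4.7425, -2.8028]
||prox(x)|| = 9.7686
Step 4: Proximal objective.
0.5*||prox-x||^2 = 2.2261
lambda*||prox|| = 20.6117
Total = 22.8379


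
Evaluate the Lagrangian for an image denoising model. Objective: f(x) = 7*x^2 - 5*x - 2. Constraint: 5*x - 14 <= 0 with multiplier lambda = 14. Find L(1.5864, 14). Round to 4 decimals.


Step 1: Evaluate f(x).
f(1.5864) = 7*1.5864^2 - 5*1.5864 - 2 = 7.6847
Step 2: Evaluate g(x).
g(1.5864) = 5*1.5864 - 14 = -6.068
Step 3: Compute Lagrangian.
L = 7.6847 + 14*-6.068 = -77.2673


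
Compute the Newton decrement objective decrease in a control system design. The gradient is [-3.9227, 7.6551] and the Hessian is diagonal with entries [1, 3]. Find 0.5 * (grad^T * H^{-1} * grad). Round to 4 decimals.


Step 1: H is diagonal, so H^(-1) * g = [-3.9227, 2.5517].
Step 2: g^T H^(-1) g = sum_i g_i^2 / H_ii
  = (-3.9227)^2/1 + (7.6551)^2/3
  = 15.3876 + 19.5335 = 34.9211
Step 3: Objective decrease = 0.5 * g^T H^(-1) g = 17.4605


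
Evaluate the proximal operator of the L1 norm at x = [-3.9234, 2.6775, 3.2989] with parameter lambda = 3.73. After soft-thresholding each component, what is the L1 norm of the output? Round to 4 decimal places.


Soft-thresholding with lambda = 3.73:
prox(-3.9234) = sign(-3.9234)*max(|-3.9234| - 3.73, 0) = -0.1934
prox(2.6775) = sign(2.6775)*max(|2.6775| - 3.73, 0) = 0.0
prox(3.2989) = sign(3.2989)*max(|3.2989| - 3.73, 0) = 0.0
prox(x) = [-0.1934, 0.0, 0.0]
||prox(x)||_1 = 0.1934 + 0.0 + 0.0 = 0.1934


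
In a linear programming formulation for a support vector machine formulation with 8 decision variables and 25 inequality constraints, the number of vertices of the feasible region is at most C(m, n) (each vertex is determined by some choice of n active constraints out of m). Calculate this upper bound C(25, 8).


Each vertex corresponds to some choice of n active constraints out of m, so the number of vertices is at most C(m, n) = m! / (n!(m-n)!).
m = 25, n = 8
Numerator: 25 * 24 * 23 * 22 * 21 * 20 * 19 * 18
Denominator: 8! = 40320
C(25, 8) = 1081575


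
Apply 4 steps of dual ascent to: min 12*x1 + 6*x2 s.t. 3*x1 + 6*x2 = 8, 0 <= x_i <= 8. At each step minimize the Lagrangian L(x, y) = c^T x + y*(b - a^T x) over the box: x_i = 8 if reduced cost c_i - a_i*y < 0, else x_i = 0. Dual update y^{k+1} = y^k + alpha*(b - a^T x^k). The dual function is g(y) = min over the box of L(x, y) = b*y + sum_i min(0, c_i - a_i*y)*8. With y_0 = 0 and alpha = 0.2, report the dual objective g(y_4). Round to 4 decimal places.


Dual ascent for LP: min 12*x1 + 6*x2, 3*x1 + 6*x2 = 8, 0 <= x_i <= 8
Step 1: y^k = 0.0, reduced costs: (12.0, 6.0)
  x^k = (0.0, 0.0), subgradient = b - a^T x = 8.0
  y^{k+1} = 0.0 + 0.2*8.0 = 1.6
Step 2: y^k = 1.6, reduced costs: (7.2, -3.6)
  x^k = (0.0, 8.0), subgradient = b - a^T x = -40.0
  y^{k+1} = 1.6 + 0.2*-40.0 = -6.4
Step 3: y^k = -6.4, reduced costs: (31.2, 44.4)
  x^k = (0.0, 0.0), subgradient = b - a^T x = 8.0
  y^{k+1} = -6.4 + 0.2*8.0 = -4.8
Step 4: y^k = -4.8, reduced costs: (26.4, 34.8)
  x^k = (0.0, 0.0), subgradient = b - a^T x = 8.0
  y^{k+1} = -4.8 + 0.2*8.0 = -3.2
Dual objective at y_4 = -3.2: reduced costs (21.6, 25.2), box minimizer x = (0.0, 0.0)
g(y_4) = b*y + (c1 - a1*y)*x1 + (c2 - a2*y)*x2 = 8*(-3.2) + 21.6*0.0 + 25.2*0.0 = -25.6 + 0.0 + 0.0 = -25.6


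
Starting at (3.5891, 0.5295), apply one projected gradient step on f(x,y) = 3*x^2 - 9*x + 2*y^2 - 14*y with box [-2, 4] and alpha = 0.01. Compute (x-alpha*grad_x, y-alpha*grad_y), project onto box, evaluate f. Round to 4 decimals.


Step 1: Compute gradient at (3.5891, 0.5295).
grad_x = 2*3*3.5891 - 9 = 12.5346
grad_y = 2*2*0.5295 - 14 = -11.882
Step 2: Gradient step.
x_raw = 3.5891 - 0.01*12.5346 = 3.4638
y_raw = 0.5295 - 0.01*-11.882 = 0.6483
Step 3: Project onto [-2, 4].
x_proj = clip(3.4638) = 3.4638
y_proj = clip(0.6483) = 0.6483
Step 4: Evaluate f.
f(3.4638, 0.6483) = -3.4169


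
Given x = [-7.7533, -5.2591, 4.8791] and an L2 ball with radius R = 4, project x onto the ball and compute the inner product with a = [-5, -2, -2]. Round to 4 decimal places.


Step 1: Compute ||x|| (intermediates to 6 decimals).
||x|| = sqrt((-7.7533)^2 + (-5.2591)^2 + 4.8791^2) = 10.563021
Step 2: Project.
Since ||x|| > R, scale = R/||x|| = 4/10.563021 = 0.37868, proj(x) = scale * x
proj(x) = [-2.93602, -1.991516, 1.847618]
Step 3: Dot product.
a^T * proj(x) = -5*(-2.93602) - 2*(-1.991516) - 2*1.847618 = 14.9679


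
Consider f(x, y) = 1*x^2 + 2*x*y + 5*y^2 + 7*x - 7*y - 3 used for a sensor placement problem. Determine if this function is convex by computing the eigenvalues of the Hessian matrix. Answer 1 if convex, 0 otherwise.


The Hessian of f(x,y) = 1*x^2 + 2*x*y + 5*y^2 + 7*x - 7*y - 3 is:
H = [[2, 2], [2, 10]]
Trace = 2 + 10 = 12
Determinant = 2*10 - (2)^2 = 16
Discriminant = (12)^2 - 4*16 = 80.0
Eigenvalues: lambda_1 = 1.5279, lambda_2 = 10.4721
The function is convex.

1


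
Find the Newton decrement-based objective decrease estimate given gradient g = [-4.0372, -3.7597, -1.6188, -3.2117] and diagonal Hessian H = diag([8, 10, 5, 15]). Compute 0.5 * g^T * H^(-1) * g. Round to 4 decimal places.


Step 1: H is diagonal, so H^(-1) * g = [-0.5047, -0.376, -0.3238, -0.2141].
Step 2: g^T H^(-1) g = sum_i g_i^2 / H_ii
  = (-4.0372)^2/8 + (-3.7597)^2/10 + (-1.6188)^2/5 + (-3.2117)^2/15
  = 2.0374 + 1.4135 + 0.5241 + 0.6877 = 4.6627
Step 3: Objective decrease = 0.5 * g^T H^(-1) g = 2.3313


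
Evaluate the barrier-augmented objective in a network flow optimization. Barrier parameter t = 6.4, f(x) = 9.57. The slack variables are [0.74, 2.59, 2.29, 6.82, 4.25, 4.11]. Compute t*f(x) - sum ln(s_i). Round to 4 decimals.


Step 1: Compute log-barrier.
ln values: [-0.3011, 0.9517, 0.8286, 1.9199, 1.4469, 1.4134]
phi = -(-0.3011 + 0.9517 + 0.8286 + 1.9199 + 1.4469 + 1.4134) = -6.2593
Step 2: Compute augmented objective.
t*f(x) = 6.4*9.57 = 61.248
Total = 61.248 - 6.2593 = 54.9887


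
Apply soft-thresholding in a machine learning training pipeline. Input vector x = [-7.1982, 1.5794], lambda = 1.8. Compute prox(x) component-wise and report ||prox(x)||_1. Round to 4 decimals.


Soft-thresholding with lambda = 1.8:
prox(-7.1982) = sign(-7.1982)*max(|-7.1982| - 1.8, 0) = -5.3982
prox(1.5794) = sign(1.5794)*max(|1.5794| - 1.8, 0) = 0.0
prox(x) = [-5.3982, 0.0]
||prox(x)||_1 = 5.3982 + 0.0 = 5.3982


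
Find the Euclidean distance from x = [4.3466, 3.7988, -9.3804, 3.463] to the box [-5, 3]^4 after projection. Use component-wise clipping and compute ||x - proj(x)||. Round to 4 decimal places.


Project each component onto [-5, 3].
clip(4.3466) = 3.0, clip(3.7988) = 3.0, clip(-9.3804) = -5.0, clip(3.463) = 3.0
Projection = [3.0, 3.0, -5.0, 3.0]
Squared diffs: [1.8133, 0.6381, 19.1879, 0.2144]
Distance = sqrt(21.8537) = 4.6748


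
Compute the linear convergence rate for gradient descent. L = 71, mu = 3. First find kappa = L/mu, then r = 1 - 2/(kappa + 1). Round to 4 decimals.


Step 1: Compute the condition number.
kappa = L/mu = 71/3 = 23.6667
Step 2: Compute the convergence rate.
r = 1 - 2/(kappa + 1) = 1 - 2*mu/(L + mu) = (L - mu)/(L + mu) = 68/74 = 0.9189


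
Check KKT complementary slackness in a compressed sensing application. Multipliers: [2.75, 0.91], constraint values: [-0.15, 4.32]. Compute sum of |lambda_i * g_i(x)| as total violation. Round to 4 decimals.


KKT complementary slackness check:
lambda_1 * g_1 = 2.75 * -0.15 = -0.4125
lambda_2 * g_2 = 0.91 * 4.32 = 3.9312
Total violation = 0.4125 + 3.9312 = 4.3437


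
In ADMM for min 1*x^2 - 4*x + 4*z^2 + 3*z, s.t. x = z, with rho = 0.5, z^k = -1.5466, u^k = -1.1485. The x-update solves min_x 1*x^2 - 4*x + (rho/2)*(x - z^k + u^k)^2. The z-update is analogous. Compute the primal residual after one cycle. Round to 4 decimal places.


ADMM iteration with rho = 0.5, z^k = -1.5466, u^k = -1.1485
Step 1: x-update.
Minimize 1*x^2 - 4*x + (0.5/2)*(x + 1.5466 - 1.1485)^2
FOC: (2*1 + 0.5)*x = 4 + 0.5*(-1.5466 + 1.1485)
x^{k+1} = 1.5204
Step 2: z-update.
Minimize 4*z^2 + 3*z + (0.5/2)*(1.5204 - z - 1.1485)^2
FOC: (2*4 + 0.5)*z = -3 + 0.5*(1.5204 - 1.1485)
z^{k+1} = -0.3311
Step 3: u-update.
u^{k+1} = -1.1485 + 1.5204 + 0.3311 = 0.7029
Step 4: Primal residual = |1.5204 + 0.3311| = 1.8514


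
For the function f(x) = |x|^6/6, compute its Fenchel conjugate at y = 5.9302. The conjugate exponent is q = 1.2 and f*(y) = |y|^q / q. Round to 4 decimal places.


The conjugate exponent q satisfies 1/p + 1/q = 1.
p = 6, so q = 6/(6 - 1) = 1.2
|y|^q = 5.9302^1.2 = 8.4661
f*(5.9302) = 8.4661 / 1.2 = 7.0551


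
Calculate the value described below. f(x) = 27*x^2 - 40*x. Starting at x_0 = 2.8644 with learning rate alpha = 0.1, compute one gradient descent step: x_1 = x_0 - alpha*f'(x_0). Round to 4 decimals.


We compute the gradient at x_0 and apply the update.
f'(x) = 54*x - 40
f'(2.8644) = 54*2.8644 - 40 = 114.6776
x_1 = 2.8644 - 0.1*114.6776 = -8.6034


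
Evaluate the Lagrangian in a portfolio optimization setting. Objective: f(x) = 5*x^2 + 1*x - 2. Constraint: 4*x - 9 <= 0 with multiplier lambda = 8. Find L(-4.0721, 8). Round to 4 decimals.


Step 1: Evaluate f(x).
f(-4.0721) = 5*(-4.0721)^2 + 1*(-4.0721) - 2 = 76.8379
Step 2: Evaluate g(x).
g(-4.0721) = 4*-4.0721 - 9 = -25.2884
Step 3: Compute Lagrangian.
L = 76.8379 + 8*-25.2884 = -125.4693


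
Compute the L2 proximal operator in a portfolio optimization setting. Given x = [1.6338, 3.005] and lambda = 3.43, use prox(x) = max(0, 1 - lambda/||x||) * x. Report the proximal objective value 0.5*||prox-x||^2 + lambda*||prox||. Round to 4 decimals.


Step 1: Compute ||x||.
||x|| = 3.4204
Step 2: Compute scaling factor.
scale = max(0, 1 - 3.43/3.4204) = 0.0
Step 3: prox(x) = [0.0, 0.0]
||prox(x)|| = 0.0
Step 4: Proximal objective.
0.5*||prox-x||^2 = 5.8497
lambda*||prox|| = 0.0
Total = 5.8497


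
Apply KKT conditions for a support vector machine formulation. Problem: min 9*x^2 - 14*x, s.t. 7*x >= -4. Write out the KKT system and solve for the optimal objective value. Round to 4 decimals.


Step 1: Try lambda = 0 (constraint inactive).
Stationarity: 2*9*x - 14 = 0
x* = 14/(2*9) = 7/9 = 0.7778 (rounded; the exact value 7/9 is used below)
Check constraint: 7*0.7778 = 5.4446 >= -4 -- satisfied.
Step 2: Compute optimal value.
f(x*) = 9*(7/9)^2 - 14*(7/9) = -5.4444


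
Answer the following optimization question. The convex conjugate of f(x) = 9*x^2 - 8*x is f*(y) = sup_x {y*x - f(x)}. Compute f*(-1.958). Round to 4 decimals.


f*(y) = sup_x {y*x - a*x^2 - b*x} = sup_x {(y-b)*x - a*x^2}
FOC: (y - b) - 2a*x = 0 => x* = (y - b)/(2a)
x* = (-1.958 + 8)/(2*9) = 0.3357
f*(-1.958) = (y-b)^2/(4a) = (-1.958 + 8)^2/(4*9)
= 36.5058/36 = 1.014


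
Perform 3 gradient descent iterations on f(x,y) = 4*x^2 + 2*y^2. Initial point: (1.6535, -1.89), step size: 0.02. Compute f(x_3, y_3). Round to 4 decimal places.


Gradient descent on f(x,y) = 4*x^2 + 2*y^2.
Starting point: (1.6535, -1.89), alpha = 0.02
Step 1: grad_x = 2*4*1.6535 = 13.228, grad_y = 2*2*-1.89 = -7.56
  x_1 = 1.6535 - 0.02*13.228 = 1.3889
  y_1 = -1.89 - 0.02*-7.56 = -1.7388
Step 2: grad_x = 2*4*1.3889 = 11.1115, grad_y = 2*2*-1.7388 = -6.9552
  x_2 = 1.3889 - 0.02*11.1115 = 1.1667
  y_2 = -1.7388 - 0.02*-6.9552 = -1.5997
Step 3: grad_x = 2*4*1.1667 = 9.3337, grad_y = 2*2*-1.5997 = -6.3988
  x_3 = 1.1667 - 0.02*9.3337 = 0.98
  y_3 = -1.5997 - 0.02*-6.3988 = -1.4717
f(0.98, -1.4717) = 4*0.98^2 + 2*(-1.4717)^2 = 8.1738


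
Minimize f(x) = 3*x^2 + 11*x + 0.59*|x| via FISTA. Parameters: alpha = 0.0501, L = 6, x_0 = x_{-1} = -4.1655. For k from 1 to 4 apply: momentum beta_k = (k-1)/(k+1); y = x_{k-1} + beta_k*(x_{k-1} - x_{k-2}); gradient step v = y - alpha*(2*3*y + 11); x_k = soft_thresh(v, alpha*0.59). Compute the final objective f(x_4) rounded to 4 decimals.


FISTA on f(x) = 3*x^2 + 11*x + 0.59*|x|
L = 6, alpha = 0.0501
Iteration 1: beta = 0.0, y = -4.1655 + 0.0*(-4.1655 + 4.1655) = -4.1655
  grad(y) = -13.993, v = y - alpha*grad = -3.4645
  prox(v) = soft_thresh(-3.4645, 0.0296) = -3.4349
Iteration 2: beta = 0.3333, y = -3.4349 + 0.3333*(-3.4349 + 4.1655) = -3.1914
  grad(y) = -8.1481, v = y - alpha*grad = -2.7831
  prox(v) = soft_thresh(-2.7831, 0.0296) = -2.7536
Iteration 3: beta = 0.5, y = -2.7536 + 0.5*(-2.7536 + 3.4349) = -2.4129
  grad(y) = -3.4775, v = y - alpha*grad = -2.2387
  prox(v) = soft_thresh(-2.2387, 0.0296) = -2.2091
Iteration 4: beta = 0.6, y = -2.2091 + 0.6*(-2.2091 + 2.7536) = -1.8825
  grad(y) = -0.2948, v = y - alpha*grad = -1.8677
  prox(v) = soft_thresh(-1.8677, 0.0296) = -1.8381
f(x_4) = 3*(-1.8381)^2 + 11*(-1.8381) + 0.59*|-1.8381| = -8.9988


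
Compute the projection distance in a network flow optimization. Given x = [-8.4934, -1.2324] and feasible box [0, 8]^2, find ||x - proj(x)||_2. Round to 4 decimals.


Project each component onto [0, 8].
clip(-8.4934) = 0.0, clip(-1.2324) = 0.0
Projection = [0.0, 0.0]
Squared diffs: [72.1378, 1.5188]
Distance = sqrt(73.6566) = 8.5823


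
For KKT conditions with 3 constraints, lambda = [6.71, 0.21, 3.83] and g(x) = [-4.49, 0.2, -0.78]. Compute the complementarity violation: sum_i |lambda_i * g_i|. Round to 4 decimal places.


KKT complementary slackness check:
lambda_1 * g_1 = 6.71 * -4.49 = -30.1279
lambda_2 * g_2 = 0.21 * 0.2 = 0.042
lambda_3 * g_3 = 3.83 * -0.78 = -2.9874
Total violation = 30.1279 + 0.042 + 2.9874 = 33.1573


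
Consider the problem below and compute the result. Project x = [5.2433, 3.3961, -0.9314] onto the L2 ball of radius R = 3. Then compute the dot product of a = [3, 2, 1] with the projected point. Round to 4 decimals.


Step 1: Compute ||x|| (intermediates to 6 decimals).
||x|| = sqrt(5.2433^2 + 3.3961^2 + (-0.9314)^2) = 6.316106
Step 2: Project.
Since ||x|| > R, scale = R/||x|| = 3/6.316106 = 0.474976, proj(x) = scale * x
proj(x) = [2.490442, 1.613066, -0.442393]
Step 3: Dot product.
a^T * proj(x) = 3*2.490442 + 2*1.613066 + 1*(-0.442393) = 10.2551


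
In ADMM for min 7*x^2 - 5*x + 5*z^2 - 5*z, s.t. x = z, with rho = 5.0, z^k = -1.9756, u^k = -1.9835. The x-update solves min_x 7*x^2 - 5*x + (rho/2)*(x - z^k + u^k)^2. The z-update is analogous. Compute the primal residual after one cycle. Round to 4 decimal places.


ADMM iteration with rho = 5.0, z^k = -1.9756, u^k = -1.9835
Step 1: x-update.
Minimize 7*x^2 - 5*x + (5.0/2)*(x + 1.9756 - 1.9835)^2
FOC: (2*7 + 5.0)*x = 5 + 5.0*(-1.9756 + 1.9835)
x^{k+1} = 0.2652
Step 2: z-update.
Minimize 5*z^2 - 5*z + (5.0/2)*(0.2652 - z - 1.9835)^2
FOC: (2*5 + 5.0)*z = 5 + 5.0*(0.2652 - 1.9835)
z^{k+1} = -0.2394
Step 3: u-update.
u^{k+1} = -1.9835 + 0.2652 + 0.2394 = -1.4788
Step 4: Primal residual = |0.2652 + 0.2394| = 0.5047


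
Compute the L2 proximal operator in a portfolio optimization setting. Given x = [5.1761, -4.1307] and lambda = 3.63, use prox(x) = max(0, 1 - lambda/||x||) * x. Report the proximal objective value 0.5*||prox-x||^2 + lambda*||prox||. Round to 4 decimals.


Step 1: Compute ||x||.
||x|| = 6.6223
Step 2: Compute scaling factor.
scale = max(0, 1 - 3.63/6.6223) = 0.4519
Step 3: prox(x) = [2.3388, -1.8665]
||prox(x)|| = 2.9923
Step 4: Proximal objective.
0.5*||prox-x||^2 = 6.5885
lambda*||prox|| = 10.862
Total = 17.4505


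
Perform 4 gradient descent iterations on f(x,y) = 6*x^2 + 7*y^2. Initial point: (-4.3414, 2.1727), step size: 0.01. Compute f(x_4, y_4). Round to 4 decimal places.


Gradient descent on f(x,y) = 6*x^2 + 7*y^2.
Starting point: (-4.3414, 2.1727), alpha = 0.01
Step 1: grad_x = 2*6*-4.3414 = -52.0968, grad_y = 2*7*2.1727 = 30.4178
  x_1 = -4.3414 - 0.01*-52.0968 = -3.8204
  y_1 = 2.1727 - 0.01*30.4178 = 1.8685
Step 2: grad_x = 2*6*-3.8204 = -45.8452, grad_y = 2*7*1.8685 = 26.1593
  x_2 = -3.8204 - 0.01*-45.8452 = -3.362
  y_2 = 1.8685 - 0.01*26.1593 = 1.6069
Step 3: grad_x = 2*6*-3.362 = -40.3438, grad_y = 2*7*1.6069 = 22.497
  x_3 = -3.362 - 0.01*-40.3438 = -2.9585
  y_3 = 1.6069 - 0.01*22.497 = 1.382
Step 4: grad_x = 2*6*-2.9585 = -35.5025, grad_y = 2*7*1.382 = 19.3474
  x_4 = -2.9585 - 0.01*-35.5025 = -2.6035
  y_4 = 1.382 - 0.01*19.3474 = 1.1885
f(-2.6035, 1.1885) = 6*(-2.6035)^2 + 7*1.1885^2 = 50.5573


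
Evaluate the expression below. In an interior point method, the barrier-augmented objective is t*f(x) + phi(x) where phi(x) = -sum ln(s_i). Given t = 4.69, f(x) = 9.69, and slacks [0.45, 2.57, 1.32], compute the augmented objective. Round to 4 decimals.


Step 1: Compute log-barrier.
ln values: [-0.7985, 0.9439, 0.2776]
phi = -(-0.7985 + 0.9439 + 0.2776) = -0.423
Step 2: Compute augmented objective.
t*f(x) = 4.69*9.69 = 45.4461
Total = 45.4461 - 0.423 = 45.0231


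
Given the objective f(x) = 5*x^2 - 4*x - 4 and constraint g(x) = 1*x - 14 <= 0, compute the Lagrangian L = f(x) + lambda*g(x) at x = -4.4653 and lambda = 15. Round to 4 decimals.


Step 1: Evaluate f(x).
f(-4.4653) = 5*(-4.4653)^2 - 4*(-4.4653) - 4 = 113.5557
Step 2: Evaluate g(x).
g(-4.4653) = 1*-4.4653 - 14 = -18.4653
Step 3: Compute Lagrangian.
L = 113.5557 + 15*-18.4653 = -163.4238


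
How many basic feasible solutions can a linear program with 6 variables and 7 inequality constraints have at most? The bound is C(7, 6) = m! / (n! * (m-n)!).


Each vertex corresponds to some choice of n active constraints out of m, so the number of vertices is at most C(m, n) = m! / (n!(m-n)!).
m = 7, n = 6
Numerator: 7 * 6 * 5 * 4 * 3 * 2
Denominator: 6! = 720
C(7, 6) = 7


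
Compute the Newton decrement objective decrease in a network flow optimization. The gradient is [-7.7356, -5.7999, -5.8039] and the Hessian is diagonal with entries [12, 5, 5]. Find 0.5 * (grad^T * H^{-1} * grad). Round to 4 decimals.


Step 1: H is diagonal, so H^(-1) * g = [-0.6446, -1.16, -1.1608].
Step 2: g^T H^(-1) g = sum_i g_i^2 / H_ii
  = (-7.7356)^2/12 + (-5.7999)^2/5 + (-5.8039)^2/5
  = 4.9866 + 6.7278 + 6.7371 = 18.4514
Step 3: Objective decrease = 0.5 * g^T H^(-1) g = 9.2257


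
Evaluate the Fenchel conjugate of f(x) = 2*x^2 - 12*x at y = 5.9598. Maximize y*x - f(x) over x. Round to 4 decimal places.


f*(y) = sup_x {y*x - a*x^2 - b*x} = sup_x {(y-b)*x - a*x^2}
FOC: (y - b) - 2a*x = 0 => x* = (y - b)/(2a)
x* = (5.9598 + 12)/(2*2) = 4.49
f*(5.9598) = (y-b)^2/(4a) = (5.9598 + 12)^2/(4*2)
= 322.5544/8 = 40.3193


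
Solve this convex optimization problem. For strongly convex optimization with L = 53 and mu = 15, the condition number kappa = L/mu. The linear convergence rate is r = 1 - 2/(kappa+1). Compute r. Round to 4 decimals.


Step 1: Compute the condition number.
kappa = L/mu = 53/15 = 3.5333
Step 2: Compute the convergence rate.
r = 1 - 2/(kappa + 1) = 1 - 2*mu/(L + mu) = (L - mu)/(L + mu) = 38/68 = 0.5588


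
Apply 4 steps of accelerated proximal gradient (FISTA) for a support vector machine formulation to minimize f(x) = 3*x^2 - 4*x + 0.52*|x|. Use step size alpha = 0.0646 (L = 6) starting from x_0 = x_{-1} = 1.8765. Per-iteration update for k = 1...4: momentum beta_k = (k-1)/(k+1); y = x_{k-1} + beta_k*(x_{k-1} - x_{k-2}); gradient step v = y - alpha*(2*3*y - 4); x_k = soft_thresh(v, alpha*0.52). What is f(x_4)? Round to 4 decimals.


FISTA on f(x) = 3*x^2 - 4*x + 0.52*|x|
L = 6, alpha = 0.0646
Iteration 1: beta = 0.0, y = 1.8765 + 0.0*(1.8765 - 1.8765) = 1.8765
  grad(y) = 7.259, v = y - alpha*grad = 1.4076
  prox(v) = soft_thresh(1.4076, 0.0336) = 1.374
Iteration 2: beta = 0.3333, y = 1.374 + 0.3333*(1.374 - 1.8765) = 1.2065
  grad(y) = 3.2388, v = y - alpha*grad = 0.9972
  prox(v) = soft_thresh(0.9972, 0.0336) = 0.9636
Iteration 3: beta = 0.5, y = 0.9636 + 0.5*(0.9636 - 1.374) = 0.7585
  grad(y) = 0.5509, v = y - alpha*grad = 0.7229
  prox(v) = soft_thresh(0.7229, 0.0336) = 0.6893
Iteration 4: beta = 0.6, y = 0.6893 + 0.6*(0.6893 - 0.9636) = 0.5247
  grad(y) = -0.8518, v = y - alpha*grad = 0.5797
  prox(v) = soft_thresh(0.5797, 0.0336) = 0.5461
f(x_4) = 3*0.5461^2 - 4*0.5461 + 0.52*|0.5461| = -1.0058


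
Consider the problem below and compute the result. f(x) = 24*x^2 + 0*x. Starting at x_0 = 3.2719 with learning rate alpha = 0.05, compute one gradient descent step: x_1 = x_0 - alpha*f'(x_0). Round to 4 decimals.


We compute the gradient at x_0 and apply the update.
f'(x) = 48*x + 0
f'(3.2719) = 48*3.2719 + 0 = 157.0512
x_1 = 3.2719 - 0.05*157.0512 = -4.5807


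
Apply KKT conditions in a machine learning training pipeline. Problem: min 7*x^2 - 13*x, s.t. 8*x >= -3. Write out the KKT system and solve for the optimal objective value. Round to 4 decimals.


Step 1: Try lambda = 0 (constraint inactive).
Stationarity: 2*7*x - 13 = 0
x* = 13/(2*7) = 13/14 = 0.9286 (rounded; the exact value 13/14 is used below)
Check constraint: 8*0.9286 = 7.4288 >= -3 -- satisfied.
Step 2: Compute optimal value.
f(x*) = 7*(13/14)^2 - 13*(13/14) = -6.0357


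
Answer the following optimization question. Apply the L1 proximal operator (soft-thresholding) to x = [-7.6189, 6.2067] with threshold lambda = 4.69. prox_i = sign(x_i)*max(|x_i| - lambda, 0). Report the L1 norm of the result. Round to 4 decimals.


Soft-thresholding with lambda = 4.69:
prox(-7.6189) = sign(-7.6189)*max(|-7.6189| - 4.69, 0) = -2.9289
prox(6.2067) = sign(6.2067)*max(|6.2067| - 4.69, 0) = 1.5167
prox(x) = [-2.9289, 1.5167]
||prox(x)||_1 = 2.9289 + 1.5167 = 4.4456


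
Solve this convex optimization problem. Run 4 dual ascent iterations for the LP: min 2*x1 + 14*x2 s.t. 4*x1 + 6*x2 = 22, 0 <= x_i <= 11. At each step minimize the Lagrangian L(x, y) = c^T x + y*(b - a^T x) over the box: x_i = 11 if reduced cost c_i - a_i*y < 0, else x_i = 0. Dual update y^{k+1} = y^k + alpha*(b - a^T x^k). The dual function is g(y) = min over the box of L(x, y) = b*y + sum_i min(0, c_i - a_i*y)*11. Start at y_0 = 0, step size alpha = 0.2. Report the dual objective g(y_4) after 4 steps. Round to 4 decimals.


Dual ascent for LP: min 2*x1 + 14*x2, 4*x1 + 6*x2 = 22, 0 <= x_i <= 11
Step 1: y^k = 0.0, reduced costs: (2.0, 14.0)
  x^k = (0.0, 0.0), subgradient = b - a^T x = 22.0
  y^{k+1} = 0.0 + 0.2*22.0 = 4.4
Step 2: y^k = 4.4, reduced costs: (-15.6, -12.4)
  x^k = (11.0, 11.0), subgradient = b - a^T x = -88.0
  y^{k+1} = 4.4 + 0.2*-88.0 = -13.2
Step 3: y^k = -13.2, reduced costs: (54.8, 93.2)
  x^k = (0.0, 0.0), subgradient = b - a^T x = 22.0
  y^{k+1} = -13.2 + 0.2*22.0 = -8.8
Step 4: y^k = -8.8, reduced costs: (37.2, 66.8)
  x^k = (0.0, 0.0), subgradient = b - a^T x = 22.0
  y^{k+1} = -8.8 + 0.2*22.0 = -4.4
Dual objective at y_4 = -4.4: reduced costs (19.6, 40.4), box minimizer x = (0.0, 0.0)
g(y_4) = b*y + (c1 - a1*y)*x1 + (c2 - a2*y)*x2 = 22*(-4.4) + 19.6*0.0 + 40.4*0.0 = -96.8 + 0.0 + 0.0 = -96.8
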